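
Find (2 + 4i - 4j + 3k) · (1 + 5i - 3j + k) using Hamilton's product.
-33 + 19i + j + 13k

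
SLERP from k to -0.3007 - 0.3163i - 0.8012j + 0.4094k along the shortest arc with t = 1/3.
-0.1232 - 0.1296i - 0.3282j + 0.9275k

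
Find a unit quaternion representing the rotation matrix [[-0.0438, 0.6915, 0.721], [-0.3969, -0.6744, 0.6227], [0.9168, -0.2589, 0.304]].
-0.3827 + 0.5759i + 0.1279j + 0.711k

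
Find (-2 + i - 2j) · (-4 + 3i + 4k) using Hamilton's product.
5 - 18i + 4j - 2k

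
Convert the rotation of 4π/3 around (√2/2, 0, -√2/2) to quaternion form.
-0.5 + 0.6124i - 0.6124k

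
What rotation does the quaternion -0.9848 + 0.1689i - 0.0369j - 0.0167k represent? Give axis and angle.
axis = (0.9724, -0.2124, -0.0961), θ = 340°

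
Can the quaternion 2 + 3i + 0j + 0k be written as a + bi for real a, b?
Yes. The quaternion 2 + 3i has j- and k-coefficients y = z = 0, so it lies in the complex subalgebra spanned by 1 and i.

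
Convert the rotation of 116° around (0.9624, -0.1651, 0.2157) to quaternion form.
0.5299 + 0.8162i - 0.14j + 0.1829k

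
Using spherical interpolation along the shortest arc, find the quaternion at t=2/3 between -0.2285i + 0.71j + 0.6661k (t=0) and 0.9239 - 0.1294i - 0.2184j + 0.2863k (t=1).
0.7809 - 0.2195i + 0.1577j + 0.5631k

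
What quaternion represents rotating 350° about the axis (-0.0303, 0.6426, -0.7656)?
-0.9962 - 0.0026i + 0.056j - 0.0667k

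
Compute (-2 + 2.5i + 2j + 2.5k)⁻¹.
-0.0976 - 0.122i - 0.0976j - 0.122k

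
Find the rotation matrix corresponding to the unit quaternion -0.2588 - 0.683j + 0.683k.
[[-0.866, 0.3535, 0.3535], [-0.3535, 0.067, -0.933], [-0.3535, -0.933, 0.067]]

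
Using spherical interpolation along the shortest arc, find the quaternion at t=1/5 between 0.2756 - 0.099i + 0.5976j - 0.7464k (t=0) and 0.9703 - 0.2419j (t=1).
0.5335 - 0.0914i + 0.482j - 0.689k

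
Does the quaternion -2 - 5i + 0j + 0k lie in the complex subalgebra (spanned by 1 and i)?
Yes. The quaternion -2 - 5i has j- and k-coefficients y = z = 0, so it lies in the complex subalgebra spanned by 1 and i.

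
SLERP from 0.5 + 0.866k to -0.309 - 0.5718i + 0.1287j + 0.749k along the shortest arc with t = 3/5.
0.0253 - 0.3887i + 0.0875j + 0.9168k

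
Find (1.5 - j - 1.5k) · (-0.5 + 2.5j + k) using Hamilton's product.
3.25 + 2.75i + 4.25j + 2.25k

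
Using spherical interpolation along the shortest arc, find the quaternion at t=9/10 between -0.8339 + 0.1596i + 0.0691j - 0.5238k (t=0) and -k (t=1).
-0.0996 + 0.0191i + 0.0083j - 0.9948k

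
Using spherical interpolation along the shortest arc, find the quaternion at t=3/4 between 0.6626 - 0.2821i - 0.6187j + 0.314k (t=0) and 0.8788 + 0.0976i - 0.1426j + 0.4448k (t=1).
0.8597 - 0.0001i - 0.2768j + 0.4294k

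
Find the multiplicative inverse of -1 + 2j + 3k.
-0.0714 - 0.1429j - 0.2143k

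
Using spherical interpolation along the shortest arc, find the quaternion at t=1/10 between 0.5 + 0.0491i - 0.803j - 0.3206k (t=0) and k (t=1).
0.4751 + 0.0467i - 0.7631j - 0.4357k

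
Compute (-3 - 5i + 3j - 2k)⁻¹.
-0.0638 + 0.1064i - 0.0638j + 0.0426k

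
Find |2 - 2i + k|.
3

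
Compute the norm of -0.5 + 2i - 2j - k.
3.041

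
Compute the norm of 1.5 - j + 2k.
2.693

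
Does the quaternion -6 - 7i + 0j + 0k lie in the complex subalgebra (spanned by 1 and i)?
Yes. The quaternion -6 - 7i has j- and k-coefficients y = z = 0, so it lies in the complex subalgebra spanned by 1 and i.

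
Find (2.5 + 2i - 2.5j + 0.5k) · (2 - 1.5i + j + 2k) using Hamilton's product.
9.5 - 5.25i - 7.25j + 4.25k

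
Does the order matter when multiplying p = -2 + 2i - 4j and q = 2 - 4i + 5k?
Yes: pq = 4 - 8i - 18j - 26k ≠ 4 + 32i + 2j + 6k = qp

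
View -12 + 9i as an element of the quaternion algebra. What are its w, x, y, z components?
-12 + 9i + 0j + 0k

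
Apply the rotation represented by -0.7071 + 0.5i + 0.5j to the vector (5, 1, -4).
(5.828, 0.172, 2.828)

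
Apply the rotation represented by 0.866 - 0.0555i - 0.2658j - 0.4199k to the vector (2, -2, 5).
(-2.57, -1.081, 5.022)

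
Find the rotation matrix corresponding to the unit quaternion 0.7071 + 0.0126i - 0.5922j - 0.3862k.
[[0.0003, 0.5312, -0.8472], [-0.5611, 0.7014, 0.4396], [0.8278, 0.4752, 0.2983]]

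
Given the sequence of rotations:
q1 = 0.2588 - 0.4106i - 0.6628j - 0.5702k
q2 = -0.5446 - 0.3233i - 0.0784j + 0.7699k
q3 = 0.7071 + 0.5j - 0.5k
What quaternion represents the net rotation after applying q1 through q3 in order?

q2 · q1 = 0.1133 + 0.6949i - 0.1598j + 0.6919k
q3 · q2 · q1 = 0.506 + 0.7574i - 0.4038j + 0.0851k
0.506 + 0.7574i - 0.4038j + 0.0851k


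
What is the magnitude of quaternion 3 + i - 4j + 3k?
√35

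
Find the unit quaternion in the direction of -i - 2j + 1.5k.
-0.3714i - 0.7428j + 0.5571k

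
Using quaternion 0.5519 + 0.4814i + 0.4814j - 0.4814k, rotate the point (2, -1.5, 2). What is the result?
(-1.211, -2.235, -1.946)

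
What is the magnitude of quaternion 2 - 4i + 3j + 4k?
√45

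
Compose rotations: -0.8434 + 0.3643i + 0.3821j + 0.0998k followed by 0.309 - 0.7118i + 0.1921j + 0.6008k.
-0.1347 + 0.5025i + 0.246j - 0.8178k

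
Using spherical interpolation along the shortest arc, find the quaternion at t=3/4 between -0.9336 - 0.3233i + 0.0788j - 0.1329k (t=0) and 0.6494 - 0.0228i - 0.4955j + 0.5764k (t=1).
-0.7665 - 0.0711i + 0.4105j - 0.4889k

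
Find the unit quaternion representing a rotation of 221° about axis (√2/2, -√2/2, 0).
-0.3502 + 0.6623i - 0.6623j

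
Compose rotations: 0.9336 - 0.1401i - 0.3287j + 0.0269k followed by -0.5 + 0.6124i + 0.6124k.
-0.3975 + 0.8431i + 0.0621j + 0.357k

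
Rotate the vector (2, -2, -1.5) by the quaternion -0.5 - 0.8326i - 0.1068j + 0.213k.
(1.363, 2.201, -1.883)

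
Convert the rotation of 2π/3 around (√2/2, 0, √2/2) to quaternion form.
0.5 + 0.6124i + 0.6124k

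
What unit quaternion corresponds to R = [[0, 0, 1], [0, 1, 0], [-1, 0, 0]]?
0.7071 + 0.7071j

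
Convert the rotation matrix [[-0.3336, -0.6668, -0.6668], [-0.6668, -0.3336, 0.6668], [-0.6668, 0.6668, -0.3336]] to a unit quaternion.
-0.5774i + 0.5774j + 0.5774k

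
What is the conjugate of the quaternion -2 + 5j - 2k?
-2 - 5j + 2k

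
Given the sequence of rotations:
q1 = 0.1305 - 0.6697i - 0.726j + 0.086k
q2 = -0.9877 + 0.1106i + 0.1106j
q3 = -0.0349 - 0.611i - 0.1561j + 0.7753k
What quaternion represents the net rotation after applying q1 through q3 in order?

q2 · q1 = 0.0255 + 0.6854i + 0.722j - 0.0912k
q3 · q2 · q1 = 0.6013 - 0.585i + 0.4465j - 0.3112k
0.6013 - 0.585i + 0.4465j - 0.3112k


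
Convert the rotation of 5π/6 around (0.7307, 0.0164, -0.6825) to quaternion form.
0.2588 + 0.7058i + 0.0158j - 0.6592k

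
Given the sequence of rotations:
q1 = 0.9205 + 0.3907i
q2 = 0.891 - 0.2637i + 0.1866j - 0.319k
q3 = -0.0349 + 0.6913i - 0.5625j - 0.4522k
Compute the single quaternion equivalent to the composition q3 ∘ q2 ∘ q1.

q2 · q1 = 0.9232 + 0.1054i + 0.0471j - 0.3665k
q3 · q2 · q1 = -0.2443 + 0.862i - 0.3152j - 0.3128k
-0.2443 + 0.862i - 0.3152j - 0.3128k


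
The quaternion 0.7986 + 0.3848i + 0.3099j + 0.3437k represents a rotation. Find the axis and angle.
axis = (0.6393, 0.5149, 0.5711), θ = 74°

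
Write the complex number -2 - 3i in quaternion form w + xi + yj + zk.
-2 - 3i + 0j + 0k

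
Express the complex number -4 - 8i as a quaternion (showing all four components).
-4 - 8i + 0j + 0k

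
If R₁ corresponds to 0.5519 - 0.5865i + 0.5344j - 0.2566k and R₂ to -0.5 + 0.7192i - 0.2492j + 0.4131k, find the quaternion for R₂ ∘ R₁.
0.385 + 0.5334i - 0.4625j + 0.5945k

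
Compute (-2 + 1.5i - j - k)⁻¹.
-0.2424 - 0.1818i + 0.1212j + 0.1212k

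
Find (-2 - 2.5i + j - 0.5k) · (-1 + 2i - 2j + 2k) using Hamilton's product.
10 - 0.5i + 7j - 0.5k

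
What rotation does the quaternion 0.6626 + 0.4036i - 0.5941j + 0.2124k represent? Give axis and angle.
axis = (0.5389, -0.7932, 0.2836), θ = 97°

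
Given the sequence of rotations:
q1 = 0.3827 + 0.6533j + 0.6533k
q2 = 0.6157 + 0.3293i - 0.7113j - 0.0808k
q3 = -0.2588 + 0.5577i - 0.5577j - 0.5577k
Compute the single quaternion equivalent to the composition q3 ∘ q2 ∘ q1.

q2 · q1 = 0.7531 - 0.2859i - 0.0851j + 0.5864k
q3 · q2 · q1 = 0.2441 + 0.1195i - 0.5656j - 0.7787k
0.2441 + 0.1195i - 0.5656j - 0.7787k


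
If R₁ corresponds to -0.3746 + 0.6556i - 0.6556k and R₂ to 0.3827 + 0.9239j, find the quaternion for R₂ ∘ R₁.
-0.1434 - 0.3548i - 0.3461j - 0.8566k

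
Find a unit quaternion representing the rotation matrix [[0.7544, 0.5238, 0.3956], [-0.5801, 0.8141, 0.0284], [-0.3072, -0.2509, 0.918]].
0.9336 - 0.0748i + 0.1882j - 0.2956k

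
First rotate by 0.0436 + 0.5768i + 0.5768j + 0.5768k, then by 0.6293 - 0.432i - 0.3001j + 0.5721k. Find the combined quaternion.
0.1197 - 0.1589i + 0.9291j + 0.3118k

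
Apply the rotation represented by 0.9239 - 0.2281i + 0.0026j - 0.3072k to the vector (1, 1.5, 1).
(1.806, 0.912, 0.397)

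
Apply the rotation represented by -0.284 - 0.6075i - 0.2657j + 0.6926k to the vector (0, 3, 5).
(-1.304, -5.658, 0.535)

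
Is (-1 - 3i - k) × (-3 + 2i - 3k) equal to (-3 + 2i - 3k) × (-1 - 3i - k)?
No: pq = 6 + 7i - 11j + 6k ≠ 6 + 7i + 11j + 6k = qp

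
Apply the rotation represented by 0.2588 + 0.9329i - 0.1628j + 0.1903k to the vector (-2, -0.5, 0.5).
(-1.413, 0.545, -1.486)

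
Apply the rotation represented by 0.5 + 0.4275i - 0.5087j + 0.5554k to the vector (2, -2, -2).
(1.779, 2.191, 2.008)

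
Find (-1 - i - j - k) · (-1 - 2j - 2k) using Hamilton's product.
-3 + i + j + 5k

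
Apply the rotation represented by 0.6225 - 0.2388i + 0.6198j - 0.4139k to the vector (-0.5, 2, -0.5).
(0.009, 1.6, -1.393)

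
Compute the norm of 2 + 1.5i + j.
2.693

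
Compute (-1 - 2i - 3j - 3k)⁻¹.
-0.0435 + 0.087i + 0.1304j + 0.1304k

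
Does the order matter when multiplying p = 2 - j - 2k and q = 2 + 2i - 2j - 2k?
Yes: pq = -2 + 2i - 10j - 6k ≠ -2 + 6i - 2j - 10k = qp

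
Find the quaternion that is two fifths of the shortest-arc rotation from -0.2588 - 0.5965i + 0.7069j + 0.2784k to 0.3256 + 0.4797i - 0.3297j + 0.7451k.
-0.3403 - 0.652i + 0.656j - 0.1693k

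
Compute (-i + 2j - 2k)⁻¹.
0.1111i - 0.2222j + 0.2222k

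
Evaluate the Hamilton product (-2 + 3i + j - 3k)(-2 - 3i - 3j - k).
13 - 10i + 16j + 2k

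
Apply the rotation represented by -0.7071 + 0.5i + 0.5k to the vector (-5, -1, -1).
(-3.707, 2.828, -2.293)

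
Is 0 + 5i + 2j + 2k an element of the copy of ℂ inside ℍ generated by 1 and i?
No. The quaternion 5i + 2j + 2k has j-coefficient y = 2 and k-coefficient z = 2, not both zero, so it does not lie in the complex subalgebra spanned by 1 and i.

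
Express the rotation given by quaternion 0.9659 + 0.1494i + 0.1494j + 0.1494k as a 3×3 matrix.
[[0.9107, -0.244, 0.3333], [0.3333, 0.9107, -0.244], [-0.244, 0.3333, 0.9107]]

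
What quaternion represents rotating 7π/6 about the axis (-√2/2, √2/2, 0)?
-0.2588 - 0.683i + 0.683j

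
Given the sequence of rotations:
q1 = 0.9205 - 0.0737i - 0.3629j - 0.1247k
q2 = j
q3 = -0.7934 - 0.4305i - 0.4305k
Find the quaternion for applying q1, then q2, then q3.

q2 · q1 = 0.3629 - 0.1247i + 0.9205j + 0.0737k
q3 · q2 · q1 = -0.3099 + 0.339i - 0.6449j - 0.611k
-0.3099 + 0.339i - 0.6449j - 0.611k


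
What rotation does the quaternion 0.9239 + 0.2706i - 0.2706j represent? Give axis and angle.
axis = (√2/2, -√2/2, 0), θ = π/4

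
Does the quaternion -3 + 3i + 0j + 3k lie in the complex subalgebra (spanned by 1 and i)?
No. The quaternion -3 + 3i + 3k has j-coefficient y = 0 and k-coefficient z = 3, not both zero, so it does not lie in the complex subalgebra spanned by 1 and i.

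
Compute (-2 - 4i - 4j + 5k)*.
-2 + 4i + 4j - 5k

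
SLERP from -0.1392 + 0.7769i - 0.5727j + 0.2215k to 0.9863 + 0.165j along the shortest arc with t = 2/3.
-0.8504 + 0.3442i - 0.3857j + 0.0981k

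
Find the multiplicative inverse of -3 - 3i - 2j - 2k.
-0.1154 + 0.1154i + 0.0769j + 0.0769k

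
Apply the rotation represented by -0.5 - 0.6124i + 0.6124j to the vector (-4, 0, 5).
(-4.062, -0.062, -4.95)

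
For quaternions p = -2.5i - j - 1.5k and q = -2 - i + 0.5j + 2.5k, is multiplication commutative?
No: pq = 1.75 + 3.25i + 9.75j + 0.75k ≠ 1.75 + 6.75i - 5.75j + 5.25k = qp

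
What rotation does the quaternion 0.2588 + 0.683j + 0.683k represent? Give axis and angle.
axis = (0, √2/2, √2/2), θ = 5π/6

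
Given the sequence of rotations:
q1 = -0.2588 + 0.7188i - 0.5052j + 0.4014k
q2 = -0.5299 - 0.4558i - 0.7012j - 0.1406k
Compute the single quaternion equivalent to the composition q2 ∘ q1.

q2 · q1 = 0.167 - 0.6154i + 0.5311j + 0.558k
0.167 - 0.6154i + 0.5311j + 0.558k


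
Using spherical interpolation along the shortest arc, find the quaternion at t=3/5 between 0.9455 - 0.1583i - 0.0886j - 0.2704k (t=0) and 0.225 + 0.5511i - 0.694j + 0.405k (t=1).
0.7096 + 0.3423i - 0.5935j + 0.1646k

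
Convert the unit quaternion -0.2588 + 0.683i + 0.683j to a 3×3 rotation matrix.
[[0.067, 0.933, -0.3535], [0.933, 0.067, 0.3535], [0.3535, -0.3535, -0.866]]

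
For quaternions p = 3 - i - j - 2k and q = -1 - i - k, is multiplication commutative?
No: pq = -6 - i + 2j - 2k ≠ -6 - 3i = qp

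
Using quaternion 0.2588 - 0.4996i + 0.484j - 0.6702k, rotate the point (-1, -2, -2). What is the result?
(-1.2, 2.406, 1.331)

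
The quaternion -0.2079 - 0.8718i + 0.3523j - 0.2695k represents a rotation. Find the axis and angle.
axis = (-0.8913, 0.3602, -0.2755), θ = 204°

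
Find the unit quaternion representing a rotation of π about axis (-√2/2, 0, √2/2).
-0.7071i + 0.7071k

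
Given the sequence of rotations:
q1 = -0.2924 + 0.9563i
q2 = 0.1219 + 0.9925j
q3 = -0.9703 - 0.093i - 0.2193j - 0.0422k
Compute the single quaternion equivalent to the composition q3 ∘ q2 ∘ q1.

q2 · q1 = -0.0356 + 0.1166i - 0.2902j - 0.9491k
q3 · q2 · q1 = -0.0583 + 0.0861i + 0.1962j + 0.975k
-0.0583 + 0.0861i + 0.1962j + 0.975k


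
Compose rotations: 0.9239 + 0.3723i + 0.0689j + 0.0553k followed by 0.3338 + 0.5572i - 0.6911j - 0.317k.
0.1661 + 0.6227i - 0.7643j + 0.0213k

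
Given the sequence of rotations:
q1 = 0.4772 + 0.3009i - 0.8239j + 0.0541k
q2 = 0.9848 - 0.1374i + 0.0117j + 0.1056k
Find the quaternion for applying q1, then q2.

q2 · q1 = 0.5152 + 0.3184i - 0.7666j + 0.2134k
0.5152 + 0.3184i - 0.7666j + 0.2134k


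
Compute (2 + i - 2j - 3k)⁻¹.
0.1111 - 0.0556i + 0.1111j + 0.1667k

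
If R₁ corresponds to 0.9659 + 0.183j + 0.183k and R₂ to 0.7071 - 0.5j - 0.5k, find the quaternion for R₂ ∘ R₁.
0.866 - 0.3536j - 0.3536k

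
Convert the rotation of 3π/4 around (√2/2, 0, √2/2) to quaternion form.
0.3827 + 0.6533i + 0.6533k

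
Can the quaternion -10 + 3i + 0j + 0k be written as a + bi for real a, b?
Yes. The quaternion -10 + 3i has j- and k-coefficients y = z = 0, so it lies in the complex subalgebra spanned by 1 and i.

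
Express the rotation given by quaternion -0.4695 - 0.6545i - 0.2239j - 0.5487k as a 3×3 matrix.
[[0.2976, -0.2221, 0.9285], [0.8083, -0.4589, -0.3689], [0.508, 0.8603, 0.043]]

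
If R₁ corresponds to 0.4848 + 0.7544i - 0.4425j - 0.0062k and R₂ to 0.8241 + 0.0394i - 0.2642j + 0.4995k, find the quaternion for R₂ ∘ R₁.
0.256 + 0.8635i - 0.1157j + 0.4189k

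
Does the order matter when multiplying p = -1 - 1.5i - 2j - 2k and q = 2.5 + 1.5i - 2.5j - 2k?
Yes: pq = -9.25 - 6.25i - 8.5j + 3.75k ≠ -9.25 - 4.25i + 3.5j - 9.75k = qp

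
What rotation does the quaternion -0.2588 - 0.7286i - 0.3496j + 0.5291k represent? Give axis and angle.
axis = (-0.7543, -0.3619, 0.5478), θ = 7π/6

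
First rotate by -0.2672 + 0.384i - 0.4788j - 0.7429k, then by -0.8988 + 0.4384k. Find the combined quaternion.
0.5658 - 0.1352i + 0.5987j + 0.5506k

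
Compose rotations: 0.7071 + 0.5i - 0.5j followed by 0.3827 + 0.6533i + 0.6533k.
-0.056 + 0.9799i + 0.1353j + 0.1353k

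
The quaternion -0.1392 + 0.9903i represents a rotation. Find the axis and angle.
axis = (1, 0, 0), θ = 196°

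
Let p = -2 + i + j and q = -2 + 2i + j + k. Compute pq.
1 - 5i - 5j - 3k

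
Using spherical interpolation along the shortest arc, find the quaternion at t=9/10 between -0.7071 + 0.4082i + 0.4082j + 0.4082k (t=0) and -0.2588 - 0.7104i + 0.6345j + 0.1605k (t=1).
-0.3463 - 0.6262i + 0.666j + 0.2106k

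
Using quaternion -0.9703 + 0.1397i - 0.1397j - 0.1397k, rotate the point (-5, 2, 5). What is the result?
(-4.07, 2.234, 5.696)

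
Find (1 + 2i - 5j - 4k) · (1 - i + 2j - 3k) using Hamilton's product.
1 + 24i + 7j - 8k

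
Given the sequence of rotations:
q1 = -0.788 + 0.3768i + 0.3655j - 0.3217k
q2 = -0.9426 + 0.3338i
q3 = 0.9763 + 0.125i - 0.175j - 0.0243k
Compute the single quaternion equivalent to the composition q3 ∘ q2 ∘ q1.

q2 · q1 = 0.617 - 0.6182i - 0.2371j + 0.4252k
q3 · q2 · q1 = 0.6485 - 0.6066i - 0.3776j + 0.2623k
0.6485 - 0.6066i - 0.3776j + 0.2623k


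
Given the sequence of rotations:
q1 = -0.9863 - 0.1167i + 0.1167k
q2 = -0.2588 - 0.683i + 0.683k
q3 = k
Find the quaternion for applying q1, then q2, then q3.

q2 · q1 = 0.0958 + 0.7038i - 0.7038k
q3 · q2 · q1 = 0.7038 + 0.7038j + 0.0958k
0.7038 + 0.7038j + 0.0958k


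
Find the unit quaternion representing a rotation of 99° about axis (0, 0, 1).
0.6494 + 0.7604k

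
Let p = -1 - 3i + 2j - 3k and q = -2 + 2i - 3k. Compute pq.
-1 - 2i - 19j + 5k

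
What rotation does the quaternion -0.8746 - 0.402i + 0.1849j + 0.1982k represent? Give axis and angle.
axis = (-0.8291, 0.3814, 0.4088), θ = 302°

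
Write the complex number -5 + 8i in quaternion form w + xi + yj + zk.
-5 + 8i + 0j + 0k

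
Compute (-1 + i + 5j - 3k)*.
-1 - i - 5j + 3k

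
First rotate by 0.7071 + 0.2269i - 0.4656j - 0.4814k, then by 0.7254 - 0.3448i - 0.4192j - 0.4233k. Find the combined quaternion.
0.1922 - 0.0745i - 0.8962j - 0.3929k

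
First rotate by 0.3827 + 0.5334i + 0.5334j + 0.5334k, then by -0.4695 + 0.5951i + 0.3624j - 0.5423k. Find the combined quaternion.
-0.4011 + 0.4599i - 0.7184j - 0.3338k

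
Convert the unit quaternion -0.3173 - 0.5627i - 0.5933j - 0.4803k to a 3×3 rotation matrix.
[[-0.1654, 0.3629, 0.917], [0.9725, -0.0946, 0.2128], [0.164, 0.927, -0.3373]]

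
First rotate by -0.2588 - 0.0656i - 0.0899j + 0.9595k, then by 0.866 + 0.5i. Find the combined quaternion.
-0.1913 - 0.1862i - 0.5576j + 0.786k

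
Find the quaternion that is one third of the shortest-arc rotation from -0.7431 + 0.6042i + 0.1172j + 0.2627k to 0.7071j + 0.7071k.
-0.5876 + 0.4778i + 0.4007j + 0.5157k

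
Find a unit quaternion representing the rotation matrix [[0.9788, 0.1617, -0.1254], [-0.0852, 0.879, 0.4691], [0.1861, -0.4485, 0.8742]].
0.9659 - 0.2375i - 0.0806j - 0.0639k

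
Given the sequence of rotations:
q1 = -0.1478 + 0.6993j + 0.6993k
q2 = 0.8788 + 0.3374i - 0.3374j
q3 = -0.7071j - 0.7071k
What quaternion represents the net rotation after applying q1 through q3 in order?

q2 · q1 = 0.1061 - 0.2858i + 0.4285j + 0.8505k
q3 · q2 · q1 = 0.9044 - 0.2984i + 0.1271j - 0.2771k
0.9044 - 0.2984i + 0.1271j - 0.2771k


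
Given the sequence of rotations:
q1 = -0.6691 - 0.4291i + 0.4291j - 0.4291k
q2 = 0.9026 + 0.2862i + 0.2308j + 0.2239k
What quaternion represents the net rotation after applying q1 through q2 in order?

q2 · q1 = -0.4841 - 0.7739i + 0.2596j - 0.3153k
-0.4841 - 0.7739i + 0.2596j - 0.3153k


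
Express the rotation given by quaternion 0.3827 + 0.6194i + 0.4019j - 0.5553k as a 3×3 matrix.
[[0.0602, 0.9229, -0.3803], [0.0728, -0.384, -0.9204], [-0.9955, 0.0277, -0.0904]]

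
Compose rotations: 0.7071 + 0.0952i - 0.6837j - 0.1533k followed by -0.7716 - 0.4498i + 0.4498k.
-0.4338 - 0.084i + 0.5014j + 0.7439k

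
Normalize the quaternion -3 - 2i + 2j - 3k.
-0.5883 - 0.3922i + 0.3922j - 0.5883k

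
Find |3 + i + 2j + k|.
√15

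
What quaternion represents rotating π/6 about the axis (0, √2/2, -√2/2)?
0.9659 + 0.183j - 0.183k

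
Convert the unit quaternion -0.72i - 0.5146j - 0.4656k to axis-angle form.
axis = (-0.72, -0.5146, -0.4656), θ = π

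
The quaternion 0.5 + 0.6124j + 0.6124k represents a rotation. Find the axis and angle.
axis = (0, √2/2, √2/2), θ = 2π/3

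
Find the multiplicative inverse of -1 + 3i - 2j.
-0.0714 - 0.2143i + 0.1429j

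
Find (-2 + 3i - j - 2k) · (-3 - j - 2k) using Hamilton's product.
1 - 9i + 11j + 7k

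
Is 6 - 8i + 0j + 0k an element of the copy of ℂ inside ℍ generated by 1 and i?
Yes. The quaternion 6 - 8i has j- and k-coefficients y = z = 0, so it lies in the complex subalgebra spanned by 1 and i.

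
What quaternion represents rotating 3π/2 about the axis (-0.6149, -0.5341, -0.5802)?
-0.7071 - 0.4348i - 0.3777j - 0.4103k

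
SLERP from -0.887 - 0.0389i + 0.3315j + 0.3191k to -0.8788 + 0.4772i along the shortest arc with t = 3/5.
-0.9377 + 0.2856i + 0.1424j + 0.1371k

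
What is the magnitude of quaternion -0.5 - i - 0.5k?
1.225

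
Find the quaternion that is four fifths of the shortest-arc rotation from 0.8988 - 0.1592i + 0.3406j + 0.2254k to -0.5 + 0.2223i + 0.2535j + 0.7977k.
0.6977 - 0.2445i - 0.136j - 0.6595k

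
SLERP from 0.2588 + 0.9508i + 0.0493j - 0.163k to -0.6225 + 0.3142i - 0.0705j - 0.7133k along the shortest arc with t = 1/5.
0.0649 + 0.9384i + 0.0253j - 0.3383k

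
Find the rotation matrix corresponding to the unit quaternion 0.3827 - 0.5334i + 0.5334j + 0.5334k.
[[-0.1381, -0.9773, -0.1608], [-0.1608, -0.1381, 0.9773], [-0.9773, 0.1608, -0.1381]]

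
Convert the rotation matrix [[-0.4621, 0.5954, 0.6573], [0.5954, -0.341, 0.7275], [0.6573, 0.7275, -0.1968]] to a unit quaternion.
0.5186i + 0.574j + 0.6337k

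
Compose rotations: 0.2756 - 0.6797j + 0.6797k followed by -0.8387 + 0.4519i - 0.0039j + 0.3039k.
-0.4404 + 0.3285i + 0.2618j - 0.7935k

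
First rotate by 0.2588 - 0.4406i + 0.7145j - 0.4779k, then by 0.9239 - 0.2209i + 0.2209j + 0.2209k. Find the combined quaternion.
0.0895 - 0.7276i + 0.5144j - 0.4449k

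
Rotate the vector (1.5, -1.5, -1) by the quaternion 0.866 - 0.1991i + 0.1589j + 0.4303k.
(1.978, -0.284, -1.228)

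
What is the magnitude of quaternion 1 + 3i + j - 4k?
√27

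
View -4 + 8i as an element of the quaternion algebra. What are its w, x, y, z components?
-4 + 8i + 0j + 0k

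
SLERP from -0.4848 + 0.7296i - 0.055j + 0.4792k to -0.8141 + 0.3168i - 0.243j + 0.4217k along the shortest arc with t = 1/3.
-0.6182 + 0.6125i - 0.1229j + 0.477k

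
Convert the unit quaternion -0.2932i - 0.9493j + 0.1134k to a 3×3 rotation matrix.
[[-0.8281, 0.5567, -0.0665], [0.5567, 0.8023, -0.2153], [-0.0665, -0.2153, -0.9743]]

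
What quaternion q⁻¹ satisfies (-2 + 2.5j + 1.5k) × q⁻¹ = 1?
-0.16 - 0.2j - 0.12k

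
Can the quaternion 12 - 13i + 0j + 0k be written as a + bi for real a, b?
Yes. The quaternion 12 - 13i has j- and k-coefficients y = z = 0, so it lies in the complex subalgebra spanned by 1 and i.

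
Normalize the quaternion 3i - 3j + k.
0.6882i - 0.6882j + 0.2294k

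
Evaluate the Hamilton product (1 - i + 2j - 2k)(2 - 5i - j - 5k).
-11 - 19i + 8j + 2k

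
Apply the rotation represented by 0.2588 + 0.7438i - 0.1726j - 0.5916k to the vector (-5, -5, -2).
(0.489, 7.209, 1.34)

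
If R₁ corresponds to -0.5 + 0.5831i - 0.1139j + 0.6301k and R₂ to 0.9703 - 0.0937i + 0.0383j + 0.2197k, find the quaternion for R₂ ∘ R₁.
-0.5646 + 0.6618i + 0.0575j + 0.4899k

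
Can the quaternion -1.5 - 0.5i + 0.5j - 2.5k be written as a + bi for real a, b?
No. The quaternion -1.5 - 0.5i + 0.5j - 2.5k has j-coefficient y = 0.5 and k-coefficient z = -2.5, not both zero, so it does not lie in the complex subalgebra spanned by 1 and i.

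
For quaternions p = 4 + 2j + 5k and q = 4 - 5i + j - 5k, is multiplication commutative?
No: pq = 39 - 35i - 13j + 10k ≠ 39 - 5i + 37j - 10k = qp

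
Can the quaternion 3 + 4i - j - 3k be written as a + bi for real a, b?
No. The quaternion 3 + 4i - j - 3k has j-coefficient y = -1 and k-coefficient z = -3, not both zero, so it does not lie in the complex subalgebra spanned by 1 and i.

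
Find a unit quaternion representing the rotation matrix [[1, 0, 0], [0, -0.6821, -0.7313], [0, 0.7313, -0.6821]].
0.3987 + 0.9171i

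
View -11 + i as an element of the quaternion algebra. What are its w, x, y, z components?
-11 + i + 0j + 0k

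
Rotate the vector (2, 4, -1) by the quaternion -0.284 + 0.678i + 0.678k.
(0.782, -4.51, 0.218)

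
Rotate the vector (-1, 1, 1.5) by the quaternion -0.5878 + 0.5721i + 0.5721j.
(-0.7, 0.7, -1.809)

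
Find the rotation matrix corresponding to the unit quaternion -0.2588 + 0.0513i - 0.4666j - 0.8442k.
[[-0.8608, -0.4848, 0.1549], [0.3891, -0.4306, 0.8144], [-0.3281, 0.7613, 0.5593]]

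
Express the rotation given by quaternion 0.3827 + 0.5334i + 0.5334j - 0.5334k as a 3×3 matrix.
[[-0.1381, 0.9773, -0.1608], [0.1608, -0.1381, -0.9773], [-0.9773, -0.1608, -0.1381]]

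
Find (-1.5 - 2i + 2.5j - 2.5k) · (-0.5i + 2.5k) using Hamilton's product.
5.25 + 7i + 6.25j - 2.5k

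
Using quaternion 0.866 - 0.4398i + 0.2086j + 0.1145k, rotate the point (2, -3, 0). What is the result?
(2.919, -1.731, 1.218)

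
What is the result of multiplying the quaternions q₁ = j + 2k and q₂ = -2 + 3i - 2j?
2 + 4i + 4j - 7k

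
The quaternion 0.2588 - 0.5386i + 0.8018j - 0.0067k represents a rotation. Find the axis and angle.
axis = (-0.5576, 0.8301, -0.0069), θ = 5π/6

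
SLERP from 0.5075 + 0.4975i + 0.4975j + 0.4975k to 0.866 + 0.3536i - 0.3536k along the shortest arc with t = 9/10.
0.8763 + 0.3938i + 0.0617j - 0.2705k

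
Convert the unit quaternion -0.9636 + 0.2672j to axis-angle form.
axis = (0, 1, 0), θ = 329°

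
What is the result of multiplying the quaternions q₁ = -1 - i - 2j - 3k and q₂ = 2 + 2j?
2 + 4i - 6j - 8k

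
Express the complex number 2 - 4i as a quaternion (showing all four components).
2 - 4i + 0j + 0k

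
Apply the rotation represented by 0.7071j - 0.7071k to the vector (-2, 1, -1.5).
(2, 1.5, -1)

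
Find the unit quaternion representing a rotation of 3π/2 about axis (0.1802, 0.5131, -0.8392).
-0.7071 + 0.1274i + 0.3628j - 0.5934k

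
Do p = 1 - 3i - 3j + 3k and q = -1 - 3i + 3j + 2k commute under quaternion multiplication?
No: pq = -7 - 15i + 3j - 19k ≠ -7 + 15i + 9j + 17k = qp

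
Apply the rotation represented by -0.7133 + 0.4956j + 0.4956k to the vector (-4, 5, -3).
(5.586, 3.898, -1.898)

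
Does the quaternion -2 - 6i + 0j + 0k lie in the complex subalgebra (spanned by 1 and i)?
Yes. The quaternion -2 - 6i has j- and k-coefficients y = z = 0, so it lies in the complex subalgebra spanned by 1 and i.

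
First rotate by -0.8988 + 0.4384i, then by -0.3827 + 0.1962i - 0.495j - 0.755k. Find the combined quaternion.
0.258 - 0.3441i + 0.1139j + 0.8956k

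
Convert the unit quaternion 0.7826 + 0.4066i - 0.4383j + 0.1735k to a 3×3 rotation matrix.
[[0.5556, -0.628, -0.5449], [-0.0849, 0.6091, -0.7885], [0.8271, 0.4843, 0.2851]]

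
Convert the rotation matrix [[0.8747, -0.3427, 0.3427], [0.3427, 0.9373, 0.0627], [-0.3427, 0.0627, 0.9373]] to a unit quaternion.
0.9682 + 0.177j + 0.177k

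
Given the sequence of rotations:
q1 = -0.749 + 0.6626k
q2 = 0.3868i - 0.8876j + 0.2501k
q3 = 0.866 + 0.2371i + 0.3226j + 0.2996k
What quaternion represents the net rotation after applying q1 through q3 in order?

q2 · q1 = -0.1657 - 0.8778i + 0.4085j - 0.1873k
q3 · q2 · q1 = -0.011 - 0.9823i + 0.0817j + 0.1682k
-0.011 - 0.9823i + 0.0817j + 0.1682k


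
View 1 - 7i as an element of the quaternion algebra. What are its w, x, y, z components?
1 - 7i + 0j + 0k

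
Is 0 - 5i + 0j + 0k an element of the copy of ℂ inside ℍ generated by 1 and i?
Yes. The quaternion -5i has j- and k-coefficients y = z = 0, so it lies in the complex subalgebra spanned by 1 and i.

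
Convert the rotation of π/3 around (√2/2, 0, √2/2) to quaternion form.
0.866 + 0.3536i + 0.3536k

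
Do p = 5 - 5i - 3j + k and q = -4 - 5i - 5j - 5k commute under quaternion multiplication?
No: pq = -55 + 15i - 43j - 19k ≠ -55 - 25i + 17j - 39k = qp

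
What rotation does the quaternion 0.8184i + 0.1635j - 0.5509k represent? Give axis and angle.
axis = (0.8184, 0.1635, -0.5509), θ = π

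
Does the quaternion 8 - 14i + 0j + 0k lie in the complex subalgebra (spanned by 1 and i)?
Yes. The quaternion 8 - 14i has j- and k-coefficients y = z = 0, so it lies in the complex subalgebra spanned by 1 and i.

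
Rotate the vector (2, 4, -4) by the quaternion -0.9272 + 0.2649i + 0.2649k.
(3.123, -0.07, -5.123)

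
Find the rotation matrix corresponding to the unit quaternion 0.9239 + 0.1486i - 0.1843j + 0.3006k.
[[0.7513, -0.6102, -0.2512], [0.5007, 0.7751, -0.3854], [0.4299, 0.1638, 0.8879]]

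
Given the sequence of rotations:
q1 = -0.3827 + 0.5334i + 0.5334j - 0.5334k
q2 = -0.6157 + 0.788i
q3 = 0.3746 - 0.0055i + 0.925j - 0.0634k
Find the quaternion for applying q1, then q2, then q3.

q2 · q1 = -0.1847 - 0.63i + 0.0919j + 0.7487k
q3 · q2 · q1 = -0.1102 + 0.4634i - 0.0924j + 0.8744k
-0.1102 + 0.4634i - 0.0924j + 0.8744k


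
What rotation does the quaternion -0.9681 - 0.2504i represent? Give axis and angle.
axis = (-1, 0, 0), θ = 331°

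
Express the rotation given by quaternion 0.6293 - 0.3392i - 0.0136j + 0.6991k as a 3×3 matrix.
[[0.0221, -0.8707, -0.4914], [0.8891, -0.2076, 0.4079], [-0.4572, -0.4459, 0.7695]]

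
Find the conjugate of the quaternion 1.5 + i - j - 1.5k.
1.5 - i + j + 1.5k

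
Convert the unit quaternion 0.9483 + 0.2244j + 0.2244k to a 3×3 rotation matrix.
[[0.7986, -0.4256, 0.4256], [0.4256, 0.8993, 0.1007], [-0.4256, 0.1007, 0.8993]]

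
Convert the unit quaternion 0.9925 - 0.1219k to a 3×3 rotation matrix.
[[0.9703, 0.242, 0], [-0.242, 0.9703, 0], [0, 0, 1]]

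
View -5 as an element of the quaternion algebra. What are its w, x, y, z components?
-5 + 0i + 0j + 0k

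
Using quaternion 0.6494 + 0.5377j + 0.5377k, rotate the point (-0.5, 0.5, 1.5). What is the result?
(0.777, 0.729, 1.271)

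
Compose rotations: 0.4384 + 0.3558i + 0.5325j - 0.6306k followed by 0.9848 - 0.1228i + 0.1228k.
0.5529 + 0.2312i + 0.4907j - 0.6326k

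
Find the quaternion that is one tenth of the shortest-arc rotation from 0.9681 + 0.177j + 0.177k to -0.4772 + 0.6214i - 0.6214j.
0.9547 - 0.0728i + 0.2371j + 0.1643k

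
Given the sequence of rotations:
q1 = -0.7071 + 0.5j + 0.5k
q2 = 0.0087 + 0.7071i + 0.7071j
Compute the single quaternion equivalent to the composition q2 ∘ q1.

q2 · q1 = -0.3597 - 0.1464i - 0.8492j + 0.3579k
-0.3597 - 0.1464i - 0.8492j + 0.3579k


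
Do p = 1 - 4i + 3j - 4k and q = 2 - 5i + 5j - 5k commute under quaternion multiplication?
No: pq = -53 - 8i + 11j - 18k ≠ -53 - 18i + 11j - 8k = qp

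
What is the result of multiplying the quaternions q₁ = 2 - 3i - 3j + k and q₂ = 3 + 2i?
12 - 5i - 7j + 9k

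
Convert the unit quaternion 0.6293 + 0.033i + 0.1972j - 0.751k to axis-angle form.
axis = (0.0425, 0.2537, -0.9663), θ = 102°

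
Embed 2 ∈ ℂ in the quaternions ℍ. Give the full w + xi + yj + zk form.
2 + 0i + 0j + 0k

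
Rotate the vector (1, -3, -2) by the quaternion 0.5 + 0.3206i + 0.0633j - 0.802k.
(-1.92, 1.559, -2.808)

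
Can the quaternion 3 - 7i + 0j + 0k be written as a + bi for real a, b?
Yes. The quaternion 3 - 7i has j- and k-coefficients y = z = 0, so it lies in the complex subalgebra spanned by 1 and i.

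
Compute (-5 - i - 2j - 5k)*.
-5 + i + 2j + 5k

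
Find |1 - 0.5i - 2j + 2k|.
3.041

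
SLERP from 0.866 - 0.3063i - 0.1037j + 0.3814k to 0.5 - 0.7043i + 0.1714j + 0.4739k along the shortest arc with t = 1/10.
0.8427 - 0.3543i - 0.0762j + 0.3982k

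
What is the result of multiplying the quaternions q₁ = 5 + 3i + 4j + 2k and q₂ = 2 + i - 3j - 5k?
29 - 3i + 10j - 34k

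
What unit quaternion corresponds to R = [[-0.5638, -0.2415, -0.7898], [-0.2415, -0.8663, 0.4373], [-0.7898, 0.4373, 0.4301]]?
-0.467i + 0.2586j + 0.8456k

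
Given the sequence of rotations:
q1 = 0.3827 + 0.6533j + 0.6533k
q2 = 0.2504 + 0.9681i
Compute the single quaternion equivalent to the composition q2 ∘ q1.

q2 · q1 = 0.0958 + 0.3705i - 0.4689j + 0.796k
0.0958 + 0.3705i - 0.4689j + 0.796k


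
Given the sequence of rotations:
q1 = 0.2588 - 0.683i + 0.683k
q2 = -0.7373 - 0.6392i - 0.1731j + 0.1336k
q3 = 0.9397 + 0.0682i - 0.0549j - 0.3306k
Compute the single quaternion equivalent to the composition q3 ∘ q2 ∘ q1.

q2 · q1 = -0.7186 + 0.2199i + 0.3005j - 0.5872k
q3 · q2 · q1 = -0.8679 + 0.2892i + 0.2892j - 0.2817k
-0.8679 + 0.2892i + 0.2892j - 0.2817k


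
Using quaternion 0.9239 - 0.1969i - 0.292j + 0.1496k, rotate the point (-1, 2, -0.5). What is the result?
(-0.808, 1.226, -1.759)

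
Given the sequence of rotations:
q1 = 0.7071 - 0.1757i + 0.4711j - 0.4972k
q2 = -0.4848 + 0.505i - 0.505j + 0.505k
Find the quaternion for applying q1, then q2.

q2 · q1 = 0.2349 + 0.4554i - 0.4231j + 0.7473k
0.2349 + 0.4554i - 0.4231j + 0.7473k


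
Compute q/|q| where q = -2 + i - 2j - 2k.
-0.5547 + 0.2774i - 0.5547j - 0.5547k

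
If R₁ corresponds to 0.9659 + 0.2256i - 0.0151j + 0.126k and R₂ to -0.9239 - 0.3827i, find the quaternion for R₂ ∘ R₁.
-0.8061 - 0.5781i + 0.0622j - 0.1106k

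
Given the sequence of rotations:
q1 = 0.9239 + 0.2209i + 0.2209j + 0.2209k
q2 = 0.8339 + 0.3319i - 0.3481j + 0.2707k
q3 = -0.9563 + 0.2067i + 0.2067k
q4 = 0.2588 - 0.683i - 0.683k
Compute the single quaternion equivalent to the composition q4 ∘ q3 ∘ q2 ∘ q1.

q2 · q1 = 0.7142 + 0.3542i - 0.1509j + 0.5845k
q3 · q2 · q1 = -0.877 - 0.1599i + 0.0967j - 0.4425k
q4 · q3 · q2 · q1 = -0.6384 + 0.6237i - 0.168j + 0.4184k
-0.6384 + 0.6237i - 0.168j + 0.4184k


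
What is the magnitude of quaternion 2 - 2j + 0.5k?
2.872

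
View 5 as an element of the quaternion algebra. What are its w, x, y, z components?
5 + 0i + 0j + 0k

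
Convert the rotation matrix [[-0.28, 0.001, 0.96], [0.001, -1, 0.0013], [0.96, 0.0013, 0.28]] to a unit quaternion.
0.6i + 0.0008j + 0.8k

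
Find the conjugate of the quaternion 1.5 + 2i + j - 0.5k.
1.5 - 2i - j + 0.5k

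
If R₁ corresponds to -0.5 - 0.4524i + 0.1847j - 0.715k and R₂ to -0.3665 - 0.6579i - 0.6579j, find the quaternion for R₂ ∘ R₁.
0.0071 + 0.9652i - 0.2091j - 0.1571k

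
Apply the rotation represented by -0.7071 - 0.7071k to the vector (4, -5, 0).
(5, 4, 0)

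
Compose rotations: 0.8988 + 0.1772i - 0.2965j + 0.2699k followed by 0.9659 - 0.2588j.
0.7914 + 0.1013i - 0.519j + 0.3066k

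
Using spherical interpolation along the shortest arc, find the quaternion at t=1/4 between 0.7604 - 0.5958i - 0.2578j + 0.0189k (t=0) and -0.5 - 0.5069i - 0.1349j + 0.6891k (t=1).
0.8839 - 0.3549i - 0.1853j - 0.2417k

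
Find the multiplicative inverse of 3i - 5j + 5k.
-0.0508i + 0.0847j - 0.0847k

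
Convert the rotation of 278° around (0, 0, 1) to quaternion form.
-0.7547 + 0.6561k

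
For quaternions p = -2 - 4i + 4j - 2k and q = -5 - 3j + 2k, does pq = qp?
No: pq = 26 + 22i - 6j + 18k ≠ 26 + 18i - 22j - 6k = qp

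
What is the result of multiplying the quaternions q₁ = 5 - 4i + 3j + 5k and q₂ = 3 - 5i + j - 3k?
7 - 51i - 23j + 11k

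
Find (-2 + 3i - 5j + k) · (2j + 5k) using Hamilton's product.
5 - 27i - 19j - 4k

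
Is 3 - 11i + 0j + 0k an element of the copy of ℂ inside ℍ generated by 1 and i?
Yes. The quaternion 3 - 11i has j- and k-coefficients y = z = 0, so it lies in the complex subalgebra spanned by 1 and i.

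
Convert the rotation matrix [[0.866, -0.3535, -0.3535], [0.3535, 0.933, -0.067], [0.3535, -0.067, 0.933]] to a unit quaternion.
0.9659 - 0.183j + 0.183k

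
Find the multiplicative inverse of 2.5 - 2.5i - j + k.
0.1724 + 0.1724i + 0.069j - 0.069k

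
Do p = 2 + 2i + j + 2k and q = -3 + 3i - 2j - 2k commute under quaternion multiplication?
No: pq = -6 + 2i + 3j - 17k ≠ -6 - 2i - 17j - 3k = qp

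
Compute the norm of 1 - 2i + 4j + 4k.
√37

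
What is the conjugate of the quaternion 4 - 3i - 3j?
4 + 3i + 3j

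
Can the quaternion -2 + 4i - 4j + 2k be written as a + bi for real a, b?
No. The quaternion -2 + 4i - 4j + 2k has j-coefficient y = -4 and k-coefficient z = 2, not both zero, so it does not lie in the complex subalgebra spanned by 1 and i.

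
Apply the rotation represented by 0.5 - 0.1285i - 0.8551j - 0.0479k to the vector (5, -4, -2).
(-1.72, -3.411, 5.514)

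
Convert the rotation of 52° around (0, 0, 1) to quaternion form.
0.8988 + 0.4384k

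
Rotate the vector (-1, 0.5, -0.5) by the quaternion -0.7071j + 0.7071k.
(1, 0.5, -0.5)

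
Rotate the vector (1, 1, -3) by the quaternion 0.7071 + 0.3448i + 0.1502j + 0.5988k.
(-2.382, 1.919, -1.283)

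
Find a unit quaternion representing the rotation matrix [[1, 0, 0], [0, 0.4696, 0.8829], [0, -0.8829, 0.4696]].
0.8572 - 0.515i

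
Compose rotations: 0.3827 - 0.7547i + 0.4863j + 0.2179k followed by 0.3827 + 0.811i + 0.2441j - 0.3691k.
0.7202 + 0.2542i + 0.3814j + 0.5207k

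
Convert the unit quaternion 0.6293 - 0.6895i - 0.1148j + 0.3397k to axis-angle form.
axis = (-0.8872, -0.1477, 0.4371), θ = 102°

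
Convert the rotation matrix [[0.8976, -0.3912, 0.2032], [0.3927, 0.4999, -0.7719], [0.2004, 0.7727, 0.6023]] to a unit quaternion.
0.866 + 0.4459i + 0.0008j + 0.2263k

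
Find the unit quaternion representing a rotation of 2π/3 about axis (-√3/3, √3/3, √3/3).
0.5 - 0.5i + 0.5j + 0.5k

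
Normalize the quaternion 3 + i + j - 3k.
0.6708 + 0.2236i + 0.2236j - 0.6708k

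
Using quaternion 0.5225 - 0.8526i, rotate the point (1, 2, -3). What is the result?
(1, -3.581, -0.42)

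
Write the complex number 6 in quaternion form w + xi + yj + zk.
6 + 0i + 0j + 0k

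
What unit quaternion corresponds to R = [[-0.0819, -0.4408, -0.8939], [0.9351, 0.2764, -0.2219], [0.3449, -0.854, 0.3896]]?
0.6293 - 0.2511i - 0.4921j + 0.5466k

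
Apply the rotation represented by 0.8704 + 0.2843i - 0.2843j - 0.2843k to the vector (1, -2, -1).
(0.667, -1.677, -1.657)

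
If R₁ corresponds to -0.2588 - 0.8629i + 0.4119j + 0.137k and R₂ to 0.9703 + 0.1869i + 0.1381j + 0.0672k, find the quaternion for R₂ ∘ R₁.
-0.1559 - 0.8944i + 0.2803j + 0.3117k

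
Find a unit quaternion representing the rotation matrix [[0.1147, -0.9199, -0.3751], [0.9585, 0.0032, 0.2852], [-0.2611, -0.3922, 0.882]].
0.7071 - 0.2395i - 0.0403j + 0.6641k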